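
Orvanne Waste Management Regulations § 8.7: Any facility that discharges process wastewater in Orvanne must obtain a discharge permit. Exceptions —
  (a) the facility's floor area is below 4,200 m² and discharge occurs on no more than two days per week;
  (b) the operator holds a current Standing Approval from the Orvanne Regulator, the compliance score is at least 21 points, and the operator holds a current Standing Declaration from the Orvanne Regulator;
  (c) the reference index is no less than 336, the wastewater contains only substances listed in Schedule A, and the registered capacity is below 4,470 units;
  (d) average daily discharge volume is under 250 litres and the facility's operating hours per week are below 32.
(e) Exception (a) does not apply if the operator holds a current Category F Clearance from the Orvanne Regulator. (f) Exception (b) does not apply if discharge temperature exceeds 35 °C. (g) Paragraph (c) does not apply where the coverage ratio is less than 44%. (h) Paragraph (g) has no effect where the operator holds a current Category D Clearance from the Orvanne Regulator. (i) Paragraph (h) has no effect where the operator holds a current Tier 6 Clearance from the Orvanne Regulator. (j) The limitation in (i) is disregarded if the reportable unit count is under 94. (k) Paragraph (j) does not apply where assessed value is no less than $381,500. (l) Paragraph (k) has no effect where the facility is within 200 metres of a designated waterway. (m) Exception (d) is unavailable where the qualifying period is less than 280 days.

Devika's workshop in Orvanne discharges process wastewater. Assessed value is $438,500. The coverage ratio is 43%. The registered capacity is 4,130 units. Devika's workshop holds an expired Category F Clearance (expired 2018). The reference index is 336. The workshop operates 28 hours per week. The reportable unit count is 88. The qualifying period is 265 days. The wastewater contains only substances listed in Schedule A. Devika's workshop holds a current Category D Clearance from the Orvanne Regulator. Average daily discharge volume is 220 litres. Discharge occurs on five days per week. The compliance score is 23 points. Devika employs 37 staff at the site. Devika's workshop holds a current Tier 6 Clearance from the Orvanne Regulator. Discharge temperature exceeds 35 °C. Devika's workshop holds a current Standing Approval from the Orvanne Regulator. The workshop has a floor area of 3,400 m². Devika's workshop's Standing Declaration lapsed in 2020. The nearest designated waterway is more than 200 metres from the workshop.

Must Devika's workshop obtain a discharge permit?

Yes — Devika's workshop must obtain a discharge permit.

Exception (a) fails — discharge occurs on five days per week.
Exception (b) fails — the Standing Declaration is not current.
Exception (c) is satisfied on its face — the reference index is 336, meeting the 336 threshold; the wastewater is Schedule-A-only; the registered capacity is 4,130 units, below the 4,470 units limit. Turning to paragraphs (g)–(l): (g) operates — the coverage ratio is 43%, less than the 44% limit. (h) would limit (g) — a current Category D Clearance is held — but (i) sets (h) aside: (i) operates against (h): a current Tier 6 Clearance is held. (j) is engaged (the reportable unit count is 88, under the 94 limit), but is set aside by (k): (k) operates against (j): assessed value is $438,500, meeting the $381,500 threshold. (l) does not operate here (the workshop is more than 200 m from any designated waterway), so (k) stands. Exception (c) does not apply.
Exception (d)'s conditions are all satisfied: average daily discharge volume is 220 litres, under the 250 litres limit; the facility's operating hours per week are 28, below the 32 limit. However, paragraph (m) must be considered: (m) operates against (d): the qualifying period is 265 days, less than the 280 days limit. (d) is therefore removed.
None of the exceptions is available; § 8.7 applies in full.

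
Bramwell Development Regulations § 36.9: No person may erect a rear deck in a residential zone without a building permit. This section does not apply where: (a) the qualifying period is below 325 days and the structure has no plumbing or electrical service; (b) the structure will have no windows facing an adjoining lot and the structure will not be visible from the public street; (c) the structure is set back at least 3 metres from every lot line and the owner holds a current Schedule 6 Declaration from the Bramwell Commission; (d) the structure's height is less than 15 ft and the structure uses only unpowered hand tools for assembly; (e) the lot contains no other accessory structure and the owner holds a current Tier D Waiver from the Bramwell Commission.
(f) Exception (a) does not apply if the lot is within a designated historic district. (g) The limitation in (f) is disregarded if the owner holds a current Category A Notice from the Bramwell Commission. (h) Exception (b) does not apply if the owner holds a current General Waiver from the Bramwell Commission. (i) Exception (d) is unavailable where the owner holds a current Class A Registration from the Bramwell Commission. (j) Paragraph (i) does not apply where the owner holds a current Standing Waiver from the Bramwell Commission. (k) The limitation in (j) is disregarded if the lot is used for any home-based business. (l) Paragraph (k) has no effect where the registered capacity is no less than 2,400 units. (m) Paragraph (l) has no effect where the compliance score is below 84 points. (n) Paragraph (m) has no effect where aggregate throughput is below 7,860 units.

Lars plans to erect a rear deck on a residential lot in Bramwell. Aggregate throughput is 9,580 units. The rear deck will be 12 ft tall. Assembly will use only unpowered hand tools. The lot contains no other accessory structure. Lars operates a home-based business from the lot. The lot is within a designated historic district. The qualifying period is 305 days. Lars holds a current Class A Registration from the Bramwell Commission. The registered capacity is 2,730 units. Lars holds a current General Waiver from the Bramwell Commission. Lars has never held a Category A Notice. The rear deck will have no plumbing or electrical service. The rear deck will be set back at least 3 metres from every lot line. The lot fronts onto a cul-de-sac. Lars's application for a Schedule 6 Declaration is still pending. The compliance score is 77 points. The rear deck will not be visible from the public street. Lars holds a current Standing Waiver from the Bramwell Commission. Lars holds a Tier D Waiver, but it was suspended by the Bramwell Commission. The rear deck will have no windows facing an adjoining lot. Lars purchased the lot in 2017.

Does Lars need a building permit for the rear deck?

Exception (a): the qualifying period is 305 days, below the 325 days limit; there is no plumbing or electrical service — every condition holds. But: (f) operates against (a): the lot is in a historic district. (g) is not engaged (the Category A Notice is not current), so (f) stands. Exception (a) does not apply.
All of (b)'s requirements are met (no windows face an adjoining lot; the structure will not be visible from the street). However, paragraph (h) must be considered: (h) applies — a current General Waiver is held. Exception (b) does not apply.
Exception (c) fails — the Schedule 6 Declaration is not current.
Exception (d)'s conditions are all satisfied: the structure's height is 12 ft, less than the 15 ft limit; assembly uses only hand tools. However, paragraphs (i)–(n) must be considered: (i) is triggered — a current Class A Registration is held. (j) operates (a current Standing Waiver is held), but is itself disapplied by (k): (k) applies — a home-based business operates on the lot. (l) operates (the registered capacity is 2,730 units, meeting the 2,400 units threshold), but is overridden by (m): (m) operates against (l): the compliance score is 77 points, below the 84 points limit. (n), which would lift (m), does not operate here — aggregate throughput is 9,580 units, not below 7,860 units. Exception (d) does not apply.
Exception (e) does not apply: there is no Tier D Waiver in force.
No exception displaces § 36.9.

Yes — Lars must obtain a building permit.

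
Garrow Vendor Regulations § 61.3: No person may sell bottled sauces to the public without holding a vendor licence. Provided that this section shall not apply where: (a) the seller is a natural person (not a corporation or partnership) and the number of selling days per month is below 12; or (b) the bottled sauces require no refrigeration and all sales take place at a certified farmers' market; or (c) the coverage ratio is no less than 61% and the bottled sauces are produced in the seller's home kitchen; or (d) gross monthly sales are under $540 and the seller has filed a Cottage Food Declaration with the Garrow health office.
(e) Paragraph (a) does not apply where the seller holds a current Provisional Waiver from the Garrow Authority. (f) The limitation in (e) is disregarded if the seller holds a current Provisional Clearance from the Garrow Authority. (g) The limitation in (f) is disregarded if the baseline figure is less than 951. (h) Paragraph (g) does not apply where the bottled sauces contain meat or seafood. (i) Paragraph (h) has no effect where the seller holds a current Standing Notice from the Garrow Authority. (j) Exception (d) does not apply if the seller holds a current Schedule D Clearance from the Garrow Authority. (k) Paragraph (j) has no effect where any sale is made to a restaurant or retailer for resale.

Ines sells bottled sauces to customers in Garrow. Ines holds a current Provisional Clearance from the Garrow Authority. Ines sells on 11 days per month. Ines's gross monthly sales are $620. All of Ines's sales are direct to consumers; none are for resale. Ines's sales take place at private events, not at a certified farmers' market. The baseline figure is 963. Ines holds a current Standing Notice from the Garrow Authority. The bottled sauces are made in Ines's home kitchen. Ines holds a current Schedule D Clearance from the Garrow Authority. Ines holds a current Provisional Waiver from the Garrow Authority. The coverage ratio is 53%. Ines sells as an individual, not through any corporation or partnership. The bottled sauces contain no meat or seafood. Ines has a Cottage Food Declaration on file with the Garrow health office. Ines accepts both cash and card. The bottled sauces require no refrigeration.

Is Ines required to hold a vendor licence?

No — exception (a) applies; Ines is not required to hold a vendor licence.

Exception (a) is satisfied on its face — the seller is a natural person; the number of selling days per month is 11, below the 12 limit. Under paragraphs (e)–(i): (e) would limit (a) — a current Provisional Waiver is held — but (f) sets (e) aside: (f) operates — a current Provisional Clearance is held. (g) is not triggered (the baseline figure is 963, not less than 951), so (f) stands. Exception (a) stands.
Exception (b) requires that all sales take place at a certified farmers' market; but sales are at private events, not a certified farmers' market, so (b) is unavailable.
Exception (c) fails — the coverage ratio is 53%, short of 61%.
Exception (d) does not apply: gross monthly sales are $620, not under $540.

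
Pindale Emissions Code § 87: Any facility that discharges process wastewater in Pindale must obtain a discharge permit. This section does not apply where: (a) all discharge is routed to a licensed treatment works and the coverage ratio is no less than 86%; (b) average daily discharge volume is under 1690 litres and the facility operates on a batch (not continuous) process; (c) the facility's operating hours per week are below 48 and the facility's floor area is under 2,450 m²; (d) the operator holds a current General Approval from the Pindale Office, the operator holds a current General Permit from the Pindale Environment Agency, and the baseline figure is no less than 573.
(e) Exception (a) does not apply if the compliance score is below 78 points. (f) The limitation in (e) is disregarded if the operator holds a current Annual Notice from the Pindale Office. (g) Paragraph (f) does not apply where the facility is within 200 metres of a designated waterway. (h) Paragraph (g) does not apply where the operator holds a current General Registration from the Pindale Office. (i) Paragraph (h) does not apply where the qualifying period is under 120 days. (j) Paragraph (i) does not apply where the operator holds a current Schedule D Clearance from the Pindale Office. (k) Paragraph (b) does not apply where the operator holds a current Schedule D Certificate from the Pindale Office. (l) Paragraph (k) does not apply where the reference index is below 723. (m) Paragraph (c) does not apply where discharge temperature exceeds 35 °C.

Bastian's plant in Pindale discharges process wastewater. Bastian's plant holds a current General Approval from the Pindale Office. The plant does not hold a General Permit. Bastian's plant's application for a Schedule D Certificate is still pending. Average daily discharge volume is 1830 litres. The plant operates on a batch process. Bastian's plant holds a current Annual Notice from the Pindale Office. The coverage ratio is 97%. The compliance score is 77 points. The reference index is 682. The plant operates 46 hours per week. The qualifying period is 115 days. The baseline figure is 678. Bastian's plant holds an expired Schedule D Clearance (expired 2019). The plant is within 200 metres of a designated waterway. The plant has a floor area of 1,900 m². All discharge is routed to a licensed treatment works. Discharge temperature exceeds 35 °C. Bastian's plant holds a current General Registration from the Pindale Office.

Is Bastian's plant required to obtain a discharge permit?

Exception (a)'s conditions are all satisfied: discharge is routed to a licensed treatment works; the coverage ratio is 97%, meeting the 86% threshold. Turning to paragraphs (e)–(j): (e) operates — the compliance score is 77 points, below the 78 points limit. (f) operates (a current Annual Notice is held), but is set aside by (g): (g) is triggered — the plant is within 200 m of a designated waterway. (h) is engaged (a current General Registration is held), but is set aside by (i): (i) operates against (h): the qualifying period is 115 days, under the 120 days limit. (j) is inapplicable (no current Schedule D Clearance is held), so (i) stands. So (a) is unavailable.
Exception (b) fails — average daily discharge volume is 1830 litres, not under 1690 litres.
Exception (c)'s conditions are all satisfied: the facility's operating hours per week are 46, below the 48 limit; the facility's floor area is 1,900 m², under the 2,450 m² limit. However, paragraph (m) must be considered: (m) applies — discharge temperature exceeds 35 °C. So (c) is unavailable.
Exception (d) does not apply: no General Permit is held.
None of the exceptions is available; § 87 applies in full.

Yes — Bastian's plant must obtain a discharge permit.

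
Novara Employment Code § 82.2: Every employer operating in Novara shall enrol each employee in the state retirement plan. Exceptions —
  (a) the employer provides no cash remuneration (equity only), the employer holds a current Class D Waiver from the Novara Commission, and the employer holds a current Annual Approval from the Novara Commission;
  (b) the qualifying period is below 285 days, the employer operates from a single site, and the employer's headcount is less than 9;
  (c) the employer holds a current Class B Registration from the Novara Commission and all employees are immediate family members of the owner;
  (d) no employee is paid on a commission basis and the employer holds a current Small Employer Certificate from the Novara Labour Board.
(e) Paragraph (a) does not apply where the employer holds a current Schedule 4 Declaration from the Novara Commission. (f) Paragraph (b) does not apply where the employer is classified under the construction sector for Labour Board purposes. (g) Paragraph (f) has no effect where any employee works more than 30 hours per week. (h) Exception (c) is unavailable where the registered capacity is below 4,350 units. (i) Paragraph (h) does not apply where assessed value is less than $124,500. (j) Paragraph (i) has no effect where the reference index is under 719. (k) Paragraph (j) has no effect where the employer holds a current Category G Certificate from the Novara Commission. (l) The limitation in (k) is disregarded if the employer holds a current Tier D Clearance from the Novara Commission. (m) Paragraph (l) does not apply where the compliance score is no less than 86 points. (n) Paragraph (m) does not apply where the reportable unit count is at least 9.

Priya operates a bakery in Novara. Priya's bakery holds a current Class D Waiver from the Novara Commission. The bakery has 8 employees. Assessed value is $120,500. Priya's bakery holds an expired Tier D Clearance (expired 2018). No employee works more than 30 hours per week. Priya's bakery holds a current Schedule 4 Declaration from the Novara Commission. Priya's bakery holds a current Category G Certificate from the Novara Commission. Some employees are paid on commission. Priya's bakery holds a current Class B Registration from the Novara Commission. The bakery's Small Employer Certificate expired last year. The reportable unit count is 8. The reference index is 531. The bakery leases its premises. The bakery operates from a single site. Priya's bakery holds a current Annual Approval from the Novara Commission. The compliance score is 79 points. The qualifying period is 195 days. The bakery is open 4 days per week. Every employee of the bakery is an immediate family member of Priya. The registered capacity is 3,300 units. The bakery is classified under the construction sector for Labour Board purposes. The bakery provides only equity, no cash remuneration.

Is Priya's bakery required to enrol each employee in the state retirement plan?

Exception (a)'s conditions are all satisfied: remuneration is equity-only; a current Class D Waiver is held; a current Annual Approval is held. Turning to paragraph (e): (e) operates against (a): a current Schedule 4 Declaration is held. Exception (a) does not apply.
Exception (b)'s conditions are all satisfied: the qualifying period is 195 days, below the 285 days limit; the employer operates from a single site; the employer's headcount is 8, less than the 9 limit. However, paragraphs (f)–(g) must be considered: (f) operates against (b): the bakery is classified under the construction sector. (g) is not triggered (no employee exceeds 30 hours/week), so (f) stands. Exception (b) does not apply.
Exception (c): a current Class B Registration is held; every employee is an immediate family member — every condition holds. Under paragraphs (h)–(n): (h) is triggered (the registered capacity is 3,300 units, below the 4,350 units limit), but yields to (i): (i) is engaged — assessed value is $120,500, less than the $124,500 limit. (j) is triggered (the reference index is 531, under the 719 limit), but is itself disapplied by (k): (k) operates against (j): a current Category G Certificate is held. (l) does not operate here (no current Tier D Clearance is held), so (k) stands. So (c) applies.
Exception (d) requires that no employee is paid on a commission basis; but some employees are paid on commission, so (d) is unavailable.

No — exception (c) applies; Priya's bakery is not required to enrol each employee in the state retirement plan.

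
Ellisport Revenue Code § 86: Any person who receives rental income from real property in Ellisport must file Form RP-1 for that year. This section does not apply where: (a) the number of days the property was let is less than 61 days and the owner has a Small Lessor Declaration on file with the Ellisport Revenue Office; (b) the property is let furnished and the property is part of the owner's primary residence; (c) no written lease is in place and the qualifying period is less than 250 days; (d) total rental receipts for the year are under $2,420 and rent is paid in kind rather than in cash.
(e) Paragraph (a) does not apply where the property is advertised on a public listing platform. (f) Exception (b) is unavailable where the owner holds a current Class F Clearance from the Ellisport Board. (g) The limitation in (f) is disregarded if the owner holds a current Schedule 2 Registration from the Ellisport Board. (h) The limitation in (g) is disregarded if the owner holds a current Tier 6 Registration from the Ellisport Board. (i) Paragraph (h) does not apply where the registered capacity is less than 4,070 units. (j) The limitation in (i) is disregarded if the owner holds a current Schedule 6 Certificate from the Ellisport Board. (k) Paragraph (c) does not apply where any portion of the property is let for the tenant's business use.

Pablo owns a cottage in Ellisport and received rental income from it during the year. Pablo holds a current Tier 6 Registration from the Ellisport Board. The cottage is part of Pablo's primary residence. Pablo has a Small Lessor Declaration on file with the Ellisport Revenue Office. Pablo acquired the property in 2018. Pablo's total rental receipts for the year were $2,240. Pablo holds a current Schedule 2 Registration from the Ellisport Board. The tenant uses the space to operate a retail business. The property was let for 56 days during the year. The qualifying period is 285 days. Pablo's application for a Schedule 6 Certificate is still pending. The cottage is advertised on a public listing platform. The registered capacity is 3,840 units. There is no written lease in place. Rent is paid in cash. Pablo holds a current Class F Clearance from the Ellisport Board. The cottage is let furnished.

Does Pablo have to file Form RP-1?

Exception (a)'s conditions are all satisfied: the number of days the property was let is 56 days, less than the 61 days limit; a Small Lessor Declaration is on file. But applying paragraph (e): (e) operates against (a): the property is publicly advertised. So (a) is unavailable.
Exception (b): the property is let furnished; the cottage is part of the primary residence — every condition holds. As to paragraphs (f)–(j): (f) operates (a current Class F Clearance is held), but is displaced by (g): (g) operates against (f): a current Schedule 2 Registration is held. (h) would limit (g) — a current Tier 6 Registration is held — but (i) sets (h) aside: (i) operates against (h): the registered capacity is 3,840 units, less than the 4,070 units limit. (j), which would lift (i), does not operate here — the Schedule 6 Certificate is not current. (b) remains available.
Exception (c) fails — the qualifying period is 285 days, not less than 250 days.
Exception (d) does not apply: rent is paid in cash.

No — exception (b) applies; Pablo is not required to file Form RP-1.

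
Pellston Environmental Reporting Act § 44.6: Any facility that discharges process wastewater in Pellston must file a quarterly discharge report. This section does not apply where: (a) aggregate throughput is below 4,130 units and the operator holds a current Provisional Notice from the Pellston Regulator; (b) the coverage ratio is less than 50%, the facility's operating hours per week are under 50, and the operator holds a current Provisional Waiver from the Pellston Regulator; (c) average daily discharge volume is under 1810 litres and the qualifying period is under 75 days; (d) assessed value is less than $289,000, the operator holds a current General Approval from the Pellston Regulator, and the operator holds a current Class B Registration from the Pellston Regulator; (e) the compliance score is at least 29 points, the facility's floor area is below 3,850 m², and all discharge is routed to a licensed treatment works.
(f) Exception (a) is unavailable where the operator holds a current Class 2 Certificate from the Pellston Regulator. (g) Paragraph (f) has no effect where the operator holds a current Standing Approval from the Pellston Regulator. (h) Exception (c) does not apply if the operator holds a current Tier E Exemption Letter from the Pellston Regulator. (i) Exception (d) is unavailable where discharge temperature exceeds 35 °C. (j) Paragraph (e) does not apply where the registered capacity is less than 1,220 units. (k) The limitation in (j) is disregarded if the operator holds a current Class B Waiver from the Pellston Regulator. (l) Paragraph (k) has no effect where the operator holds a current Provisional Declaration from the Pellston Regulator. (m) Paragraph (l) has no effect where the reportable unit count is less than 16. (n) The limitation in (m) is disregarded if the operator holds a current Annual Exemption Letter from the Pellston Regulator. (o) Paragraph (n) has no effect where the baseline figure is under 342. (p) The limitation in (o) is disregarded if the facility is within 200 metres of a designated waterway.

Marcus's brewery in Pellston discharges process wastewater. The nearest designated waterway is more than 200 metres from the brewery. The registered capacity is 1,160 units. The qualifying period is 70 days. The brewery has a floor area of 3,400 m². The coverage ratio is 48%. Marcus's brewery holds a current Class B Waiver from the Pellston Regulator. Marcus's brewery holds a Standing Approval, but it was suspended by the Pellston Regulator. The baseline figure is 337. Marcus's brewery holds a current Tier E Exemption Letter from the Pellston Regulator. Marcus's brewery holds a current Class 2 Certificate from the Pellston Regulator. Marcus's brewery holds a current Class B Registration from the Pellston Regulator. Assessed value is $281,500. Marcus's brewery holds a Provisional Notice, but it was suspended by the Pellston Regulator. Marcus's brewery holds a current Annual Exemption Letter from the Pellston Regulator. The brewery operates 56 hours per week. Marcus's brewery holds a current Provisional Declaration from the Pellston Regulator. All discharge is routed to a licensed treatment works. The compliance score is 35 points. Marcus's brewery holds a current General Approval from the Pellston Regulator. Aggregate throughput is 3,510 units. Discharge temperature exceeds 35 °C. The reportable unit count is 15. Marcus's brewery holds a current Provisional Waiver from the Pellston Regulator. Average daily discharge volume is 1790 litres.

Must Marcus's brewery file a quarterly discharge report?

No — exception (e) applies; Marcus's brewery is not required to file a quarterly discharge report.

Exception (a) fails — the Provisional Notice is not current.
Exception (b) fails — the facility's operating hours per week are 56, not under 50.
All of (c)'s requirements are met (average daily discharge volume is 1790 litres, under the 1810 litres limit; the qualifying period is 70 days, under the 75 days limit). But: (h) is triggered — a current Tier E Exemption Letter is held. So (c) is unavailable.
Exception (d): assessed value is $281,500, less than the $289,000 limit; a current General Approval is held; a current Class B Registration is held — every condition holds. Turning to paragraph (i): (i) operates against (d): discharge temperature exceeds 35 °C. (d) is therefore removed.
All of (e)'s requirements are met (the compliance score is 35 points, meeting the 29 points threshold; the facility's floor area is 3,400 m², below the 3,850 m² limit; discharge is routed to a licensed treatment works). As to paragraphs (j)–(p): (j) operates (the registered capacity is 1,160 units, less than the 1,220 units limit), but is set aside by (k): (k) operates against (j): a current Class B Waiver is held. (l) applies (a current Provisional Declaration is held), but yields to (m): (m) operates against (l): the reportable unit count is 15, less than the 16 limit. (n) is triggered (a current Annual Exemption Letter is held), but yields to (o): (o) operates against (n): the baseline figure is 337, under the 342 limit. (p) is inapplicable (the brewery is more than 200 m from any designated waterway), so (o) stands. So (e) applies.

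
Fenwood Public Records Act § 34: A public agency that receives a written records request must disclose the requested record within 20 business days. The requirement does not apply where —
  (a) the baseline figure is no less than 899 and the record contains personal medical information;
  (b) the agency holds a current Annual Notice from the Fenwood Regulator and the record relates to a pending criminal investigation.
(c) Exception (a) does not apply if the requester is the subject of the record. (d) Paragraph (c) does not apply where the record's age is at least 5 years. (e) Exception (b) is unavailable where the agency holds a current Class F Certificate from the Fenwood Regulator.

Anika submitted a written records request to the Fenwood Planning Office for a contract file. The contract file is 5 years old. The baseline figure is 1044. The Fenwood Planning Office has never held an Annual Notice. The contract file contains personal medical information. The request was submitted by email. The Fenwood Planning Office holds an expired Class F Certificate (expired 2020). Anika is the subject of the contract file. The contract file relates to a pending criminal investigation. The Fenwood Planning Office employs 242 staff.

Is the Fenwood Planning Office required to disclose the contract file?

Exception (a) is satisfied on its face — the baseline figure is 1,044, meeting the 899 threshold; the contract file contains personal medical information. Applying paragraphs (c)–(d): (c) operates (Anika is the subject of the contract file), but is overridden by (d): (d) is triggered — the record's age is 5 years, meeting the 5 years threshold. Exception (a) stands.
Exception (b) requires that the agency holds a current Annual Notice from the Fenwood Regulator; but no current Annual Notice is held, so (b) is unavailable.

No — exception (a) applies; the Fenwood Planning Office is not required to disclose the contract file.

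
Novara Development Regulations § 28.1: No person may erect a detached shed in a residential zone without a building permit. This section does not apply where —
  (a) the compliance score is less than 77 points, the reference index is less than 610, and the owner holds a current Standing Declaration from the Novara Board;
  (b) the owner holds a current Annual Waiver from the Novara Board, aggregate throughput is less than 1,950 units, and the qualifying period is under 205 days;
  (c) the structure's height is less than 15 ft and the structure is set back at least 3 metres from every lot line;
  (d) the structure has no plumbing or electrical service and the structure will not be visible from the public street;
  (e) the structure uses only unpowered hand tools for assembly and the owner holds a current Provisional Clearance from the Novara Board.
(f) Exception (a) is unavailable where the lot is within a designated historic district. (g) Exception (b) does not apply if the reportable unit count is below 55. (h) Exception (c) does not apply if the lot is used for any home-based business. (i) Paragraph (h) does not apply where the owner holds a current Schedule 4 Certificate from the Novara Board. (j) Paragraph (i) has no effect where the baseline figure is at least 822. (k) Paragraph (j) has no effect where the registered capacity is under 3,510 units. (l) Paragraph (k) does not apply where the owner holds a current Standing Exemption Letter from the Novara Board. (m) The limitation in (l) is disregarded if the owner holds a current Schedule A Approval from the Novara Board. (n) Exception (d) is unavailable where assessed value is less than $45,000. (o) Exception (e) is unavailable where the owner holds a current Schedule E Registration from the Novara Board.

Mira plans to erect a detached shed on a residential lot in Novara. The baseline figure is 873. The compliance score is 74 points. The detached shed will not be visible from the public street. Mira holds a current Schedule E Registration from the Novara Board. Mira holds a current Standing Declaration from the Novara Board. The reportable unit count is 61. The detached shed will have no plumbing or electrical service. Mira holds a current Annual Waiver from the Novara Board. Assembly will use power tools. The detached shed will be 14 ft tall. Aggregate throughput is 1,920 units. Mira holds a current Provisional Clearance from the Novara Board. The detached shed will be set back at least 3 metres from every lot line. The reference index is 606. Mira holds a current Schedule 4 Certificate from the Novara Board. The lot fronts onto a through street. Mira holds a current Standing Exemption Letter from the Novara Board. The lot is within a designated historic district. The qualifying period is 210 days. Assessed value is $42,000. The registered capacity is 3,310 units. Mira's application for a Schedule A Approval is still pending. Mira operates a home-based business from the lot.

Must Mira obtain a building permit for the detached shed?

Exception (a)'s conditions are all satisfied: the compliance score is 74 points, less than the 77 points limit; the reference index is 606, less than the 610 limit; a current Standing Declaration is held. But: (f) operates — the lot is in a historic district. (a) is therefore removed.
Exception (b) does not apply: the qualifying period is 210 days, not under 205 days.
Exception (c): the structure's height is 14 ft, less than the 15 ft limit; the setback is at least 3 m on every side — every condition holds. But applying paragraphs (h)–(m): (h) operates against (c): a home-based business operates on the lot. (i) would limit (h) — a current Schedule 4 Certificate is held — but (j) sets (i) aside: (j) operates against (i): the baseline figure is 873, meeting the 822 threshold. (k) would limit (j) — the registered capacity is 3,310 units, under the 3,510 units limit — but (l) sets (k) aside: (l) applies — a current Standing Exemption Letter is held. (m) does not operate here (the Schedule A Approval is not current), so (l) stands. (c) is therefore removed.
All of (d)'s requirements are met (there is no plumbing or electrical service; the structure will not be visible from the street). But applying paragraph (n): (n) is triggered — assessed value is $42,000, less than the $45,000 limit. (d) is therefore removed.
Exception (e) requires that the structure uses only unpowered hand tools for assembly; but assembly uses power tools, so (e) is unavailable.
Every exception is unavailable, so the rule governs.

Yes — Mira must obtain a building permit.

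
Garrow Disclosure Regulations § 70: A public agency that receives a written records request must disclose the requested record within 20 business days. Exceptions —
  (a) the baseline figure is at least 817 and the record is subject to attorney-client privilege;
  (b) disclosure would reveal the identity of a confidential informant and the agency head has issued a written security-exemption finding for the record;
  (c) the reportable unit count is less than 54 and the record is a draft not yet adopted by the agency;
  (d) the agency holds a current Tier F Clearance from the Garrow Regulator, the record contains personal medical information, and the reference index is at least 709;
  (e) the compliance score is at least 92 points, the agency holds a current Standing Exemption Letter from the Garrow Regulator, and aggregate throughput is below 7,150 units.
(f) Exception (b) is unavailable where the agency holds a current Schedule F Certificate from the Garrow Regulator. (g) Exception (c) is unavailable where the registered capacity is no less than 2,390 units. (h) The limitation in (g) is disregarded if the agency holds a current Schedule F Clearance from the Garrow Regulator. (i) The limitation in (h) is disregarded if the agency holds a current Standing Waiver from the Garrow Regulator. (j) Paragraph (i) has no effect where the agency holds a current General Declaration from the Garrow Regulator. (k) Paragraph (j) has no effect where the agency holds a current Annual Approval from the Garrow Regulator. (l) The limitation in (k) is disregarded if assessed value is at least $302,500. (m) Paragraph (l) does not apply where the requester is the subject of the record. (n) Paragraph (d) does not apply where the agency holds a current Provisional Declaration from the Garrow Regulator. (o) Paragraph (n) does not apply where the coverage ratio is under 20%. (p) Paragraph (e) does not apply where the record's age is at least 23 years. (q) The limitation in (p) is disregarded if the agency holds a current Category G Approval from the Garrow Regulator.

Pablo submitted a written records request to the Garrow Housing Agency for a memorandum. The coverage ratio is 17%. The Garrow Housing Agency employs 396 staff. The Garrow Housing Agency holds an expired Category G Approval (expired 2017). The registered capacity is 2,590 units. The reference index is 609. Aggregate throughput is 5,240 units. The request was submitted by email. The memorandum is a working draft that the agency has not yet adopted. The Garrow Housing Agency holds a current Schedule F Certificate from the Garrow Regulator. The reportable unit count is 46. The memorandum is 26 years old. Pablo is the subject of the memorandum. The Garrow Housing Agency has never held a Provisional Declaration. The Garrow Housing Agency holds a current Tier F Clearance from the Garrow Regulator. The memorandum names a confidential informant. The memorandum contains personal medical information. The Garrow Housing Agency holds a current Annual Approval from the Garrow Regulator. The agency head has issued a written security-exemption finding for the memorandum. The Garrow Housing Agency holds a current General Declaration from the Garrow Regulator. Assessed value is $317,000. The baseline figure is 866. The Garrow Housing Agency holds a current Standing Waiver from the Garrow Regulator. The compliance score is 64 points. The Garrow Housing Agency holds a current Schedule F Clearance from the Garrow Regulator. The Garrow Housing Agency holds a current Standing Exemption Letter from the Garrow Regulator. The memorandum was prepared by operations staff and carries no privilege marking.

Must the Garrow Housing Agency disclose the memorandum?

Exception (a) does not apply: the memorandum carries no privilege marking.
Exception (b)'s conditions are all satisfied: the memorandum names a confidential informant; a written security-exemption finding has been issued. But applying paragraph (f): (f) operates against (b): a current Schedule F Certificate is held. (b) is therefore removed.
Exception (c): the reportable unit count is 46, less than the 54 limit; the memorandum is an unadopted draft — every condition holds. However, paragraphs (g)–(m) must be considered: (g) operates against (c): the registered capacity is 2,590 units, meeting the 2,390 units threshold. (h) is triggered (a current Schedule F Clearance is held), but is displaced by (i): (i) operates against (h): a current Standing Waiver is held. (j) would limit (i) — a current General Declaration is held — but (k) sets (j) aside: (k) applies — a current Annual Approval is held. (l) would limit (k) — assessed value is $317,000, meeting the $302,500 threshold — but (m) sets (l) aside: (m) operates against (l): Pablo is the subject of the memorandum. Exception (c) does not apply.
Exception (d) requires that the reference index is at least 709; but the reference index is 609, short of 709, so (d) is unavailable.
Exception (e) requires that the compliance score is at least 92 points; but the compliance score is 64 points, short of 92 points, so (e) is unavailable.
No exception is made out. the Garrow Housing Agency falls within the general rule.

Yes — the Garrow Housing Agency must disclose the memorandum.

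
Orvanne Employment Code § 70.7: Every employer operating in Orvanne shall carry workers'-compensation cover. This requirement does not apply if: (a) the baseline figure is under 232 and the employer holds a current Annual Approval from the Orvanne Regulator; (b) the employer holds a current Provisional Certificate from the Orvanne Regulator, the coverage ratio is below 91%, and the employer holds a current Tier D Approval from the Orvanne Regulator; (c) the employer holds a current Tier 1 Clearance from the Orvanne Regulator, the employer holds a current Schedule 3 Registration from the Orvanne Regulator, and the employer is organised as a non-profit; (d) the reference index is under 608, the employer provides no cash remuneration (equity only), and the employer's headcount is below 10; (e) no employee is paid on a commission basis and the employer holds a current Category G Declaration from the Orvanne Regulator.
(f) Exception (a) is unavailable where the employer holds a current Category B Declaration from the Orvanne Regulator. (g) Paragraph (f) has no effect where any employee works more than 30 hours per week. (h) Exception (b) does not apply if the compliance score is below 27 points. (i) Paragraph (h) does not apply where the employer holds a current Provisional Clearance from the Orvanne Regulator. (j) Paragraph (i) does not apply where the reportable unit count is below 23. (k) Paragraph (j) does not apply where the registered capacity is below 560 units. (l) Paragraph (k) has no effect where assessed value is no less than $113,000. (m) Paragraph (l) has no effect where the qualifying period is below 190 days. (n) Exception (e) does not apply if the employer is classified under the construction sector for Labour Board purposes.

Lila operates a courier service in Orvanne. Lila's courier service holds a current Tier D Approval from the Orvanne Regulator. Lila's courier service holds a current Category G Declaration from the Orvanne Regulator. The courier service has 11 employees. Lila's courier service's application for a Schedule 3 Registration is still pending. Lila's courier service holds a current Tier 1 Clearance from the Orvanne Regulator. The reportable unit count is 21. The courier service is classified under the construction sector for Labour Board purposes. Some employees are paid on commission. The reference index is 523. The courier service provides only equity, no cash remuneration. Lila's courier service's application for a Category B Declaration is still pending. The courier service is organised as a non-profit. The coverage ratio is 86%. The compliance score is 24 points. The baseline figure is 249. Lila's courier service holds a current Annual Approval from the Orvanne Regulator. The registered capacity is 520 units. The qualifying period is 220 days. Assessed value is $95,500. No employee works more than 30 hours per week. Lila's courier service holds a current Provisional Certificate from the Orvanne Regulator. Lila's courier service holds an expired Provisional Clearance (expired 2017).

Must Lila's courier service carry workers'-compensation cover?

Yes — Lila's courier service must carry workers'-compensation cover.

Exception (a) requires that the baseline figure is under 232; but the baseline figure is 249, not under 232, so (a) is unavailable.
Exception (b)'s conditions are all satisfied: a current Provisional Certificate is held; the coverage ratio is 86%, below the 91% limit; a current Tier D Approval is held. But: (h) operates against (b): the compliance score is 24 points, below the 27 points limit. (i) is inapplicable (no current Provisional Clearance is held), so (h) stands. So (b) is unavailable.
Exception (c) requires that the employer holds a current Schedule 3 Registration from the Orvanne Regulator; but the Schedule 3 Registration is not current, so (c) is unavailable.
Exception (d) does not apply: the employer's headcount is 11, not below 10.
Exception (e) fails — some employees are paid on commission.
Every exception is unavailable, so the rule governs.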